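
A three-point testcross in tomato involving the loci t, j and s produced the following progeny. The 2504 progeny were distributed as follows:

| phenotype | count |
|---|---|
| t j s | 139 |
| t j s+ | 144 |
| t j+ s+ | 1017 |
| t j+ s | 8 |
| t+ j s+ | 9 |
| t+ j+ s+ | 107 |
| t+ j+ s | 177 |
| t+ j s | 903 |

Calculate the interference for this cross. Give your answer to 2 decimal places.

The two most frequent reciprocal classes, t j+ s+ and t+ j s, are the parental types, so the F1 was t j+ s+ / t+ j s.
The two rarest classes, t j+ s and t+ j s+, are the double crossovers. Comparing them with the parentals, only the s allele has switched, so s is the middle locus and the order is j – s – t.
j–s: (321 + 17)/2504 = 0.1350; s–t: (246 + 17)/2504 = 0.1050.
Expected DCO frequency = 0.1350 × 0.1050 ≈ 0.01418; observed = 17/2504 ≈ 0.00679.
Coefficient of coincidence = 0.00679/0.01418 ≈ 0.48; interference = 1 − 0.48 = 0.52.

0.52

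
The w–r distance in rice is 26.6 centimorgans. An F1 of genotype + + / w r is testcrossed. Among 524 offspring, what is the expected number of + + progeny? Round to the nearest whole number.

A map distance of 26.6 centimorgans corresponds to a recombination frequency of 0.266.
The F1 is + + / w r, so + + is a parental gamete class with expected frequency (1 − r)/2 = 0.734/2 = 0.3670.
Expected number = 0.3670 × 524 = 192.31 ≈ 192.

192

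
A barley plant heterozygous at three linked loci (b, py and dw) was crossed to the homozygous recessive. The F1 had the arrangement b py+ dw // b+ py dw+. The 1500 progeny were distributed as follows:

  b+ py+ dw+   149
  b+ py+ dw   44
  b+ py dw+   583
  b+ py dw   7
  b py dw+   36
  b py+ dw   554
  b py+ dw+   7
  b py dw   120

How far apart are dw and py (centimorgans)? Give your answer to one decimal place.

The two rarest classes, b py+ dw+ and b+ py dw, are the double crossovers. Comparing them with the parentals, only the dw allele has switched, so dw is the middle locus and the order is py – dw – b.
Crossovers in the py–dw interval produce the single-crossover classes b py dw and b+ py+ dw+ (120 + 149 = 269) plus the double crossovers (14).
RF(py–dw) = (269 + 14) / 1500 = 283/1500 = 0.1887 → 18.9 centimorgans.

18.9 centimorgans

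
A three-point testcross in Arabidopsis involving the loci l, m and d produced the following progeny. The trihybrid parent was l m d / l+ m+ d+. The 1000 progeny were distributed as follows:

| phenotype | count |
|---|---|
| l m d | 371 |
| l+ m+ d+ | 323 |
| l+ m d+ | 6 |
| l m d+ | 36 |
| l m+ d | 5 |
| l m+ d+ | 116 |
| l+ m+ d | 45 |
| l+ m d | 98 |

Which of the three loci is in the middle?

The two rarest classes, l m+ d and l+ m d+, are the double crossovers. Comparing them with the parentals, only the m allele has switched, so m is the middle locus and the order is l – m – d.

m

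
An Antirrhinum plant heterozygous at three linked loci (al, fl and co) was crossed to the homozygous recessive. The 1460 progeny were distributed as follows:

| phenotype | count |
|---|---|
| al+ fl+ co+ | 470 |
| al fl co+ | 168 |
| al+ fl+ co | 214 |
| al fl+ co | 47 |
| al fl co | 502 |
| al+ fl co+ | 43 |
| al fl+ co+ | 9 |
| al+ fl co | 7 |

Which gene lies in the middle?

The two most frequent reciprocal classes, al fl co and al+ fl+ co+, are the parental types, so the F1 was al fl co / al+ fl+ co+.
The two rarest classes, al+ fl co and al fl+ co+, are the double crossovers. Comparing them with the parentals, only the al allele has switched, so al is the middle locus and the order is fl – al – co.

al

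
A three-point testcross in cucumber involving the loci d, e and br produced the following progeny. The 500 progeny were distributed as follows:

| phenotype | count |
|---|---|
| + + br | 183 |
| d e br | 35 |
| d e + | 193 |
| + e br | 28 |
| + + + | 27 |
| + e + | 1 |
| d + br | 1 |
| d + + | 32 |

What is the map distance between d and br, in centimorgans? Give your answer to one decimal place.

12.8 centimorgans

The two most frequent reciprocal classes, + + br and d e +, are the parental types, so the F1 was + + br / d e +.
The two rarest classes, d + br and + e +, are the double crossovers. Comparing them with the parentals, only the d allele has switched, so d is the middle locus and the order is e – d – br.
Crossovers in the d–br interval produce the single-crossover classes + + + and d e br (27 + 35 = 62) plus the double crossovers (2).
RF(d–br) = (62 + 2) / 500 = 64/500 = 0.1280 → 12.8 centimorgans.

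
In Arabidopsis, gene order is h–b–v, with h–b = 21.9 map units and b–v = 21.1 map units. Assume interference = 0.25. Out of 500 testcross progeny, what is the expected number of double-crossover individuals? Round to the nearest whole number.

Map distances give recombination frequencies of 0.219 and 0.211 for the two intervals.
With interference 0.25 (so coincidence = 0.75), expected double-crossover frequency = 0.219 × 0.211 × 0.75 = 0.03466.
Expected number = 0.03466 × 500 = 17.33 ≈ 17.

17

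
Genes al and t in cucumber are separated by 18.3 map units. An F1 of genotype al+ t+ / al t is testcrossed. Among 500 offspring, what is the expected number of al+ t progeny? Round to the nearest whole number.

46

A map distance of 18.3 map units corresponds to a recombination frequency of 0.183.
The F1 is al+ t+ / al t, so al+ t is a recombinant gamete class with expected frequency r/2 = 0.183/2 = 0.0915.
Expected number = 0.0915 × 500 = 45.75 ≈ 46.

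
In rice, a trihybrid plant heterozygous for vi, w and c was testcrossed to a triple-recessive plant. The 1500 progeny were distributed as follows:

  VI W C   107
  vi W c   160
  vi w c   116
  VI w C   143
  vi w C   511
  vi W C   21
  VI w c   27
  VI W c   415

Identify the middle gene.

w

The two most frequent reciprocal classes, VI W c and vi w C, are the parental types, so the F1 was VI W c / vi w C.
The two rarest classes, VI w c and vi W C, are the double crossovers. Comparing them with the parentals, only the w allele has switched, so w is the middle locus and the order is c – w – vi.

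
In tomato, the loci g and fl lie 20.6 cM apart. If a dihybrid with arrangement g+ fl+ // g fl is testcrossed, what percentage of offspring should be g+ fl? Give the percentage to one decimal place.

A map distance of 20.6 cM corresponds to a recombination frequency of 0.206.
The F1 is g+ fl+ / g fl, so g+ fl is a recombinant gamete class with expected frequency r/2 = 0.206/2 = 0.1030.
That is 0.1030 = 10.3% of the progeny.

10.3%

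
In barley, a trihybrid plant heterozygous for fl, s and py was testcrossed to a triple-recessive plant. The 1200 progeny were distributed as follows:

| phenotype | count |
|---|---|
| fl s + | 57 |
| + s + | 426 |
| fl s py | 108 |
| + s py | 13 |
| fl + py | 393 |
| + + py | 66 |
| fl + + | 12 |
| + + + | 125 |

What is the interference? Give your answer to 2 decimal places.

The two most frequent reciprocal classes, + s + and fl + py, are the parental types, so the F1 was + s + / fl + py.
The two rarest classes, + s py and fl + +, are the double crossovers. Comparing them with the parentals, only the py allele has switched, so py is the middle locus and the order is fl – py – s.
fl–py: (123 + 25)/1200 = 0.1233; py–s: (233 + 25)/1200 = 0.2150.
Expected DCO frequency = 0.1233 × 0.2150 ≈ 0.02651; observed = 25/1200 ≈ 0.02083.
Coefficient of coincidence = 0.02083/0.02651 ≈ 0.79; interference = 1 − 0.79 = 0.21.

0.21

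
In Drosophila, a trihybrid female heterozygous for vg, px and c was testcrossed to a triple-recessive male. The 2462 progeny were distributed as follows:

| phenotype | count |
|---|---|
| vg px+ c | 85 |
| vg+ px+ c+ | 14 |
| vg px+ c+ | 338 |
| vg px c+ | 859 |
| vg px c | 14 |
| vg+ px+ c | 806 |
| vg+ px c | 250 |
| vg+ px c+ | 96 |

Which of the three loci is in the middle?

The two most frequent reciprocal classes, vg+ px+ c and vg px c+, are the parental types, so the F1 was vg+ px+ c / vg px c+.
The two rarest classes, vg+ px+ c+ and vg px c, are the double crossovers. Comparing them with the parentals, only the c allele has switched, so c is the middle locus and the order is vg – c – px.

c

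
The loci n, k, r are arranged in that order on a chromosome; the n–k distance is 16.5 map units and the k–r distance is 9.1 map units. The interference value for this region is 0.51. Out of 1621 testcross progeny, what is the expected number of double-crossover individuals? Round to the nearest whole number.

Map distances give recombination frequencies of 0.165 and 0.091 for the two intervals.
With interference 0.51 (so coincidence = 0.49), expected double-crossover frequency = 0.165 × 0.091 × 0.49 = 0.00736.
Expected number = 0.00736 × 1621 = 11.93 ≈ 12.

12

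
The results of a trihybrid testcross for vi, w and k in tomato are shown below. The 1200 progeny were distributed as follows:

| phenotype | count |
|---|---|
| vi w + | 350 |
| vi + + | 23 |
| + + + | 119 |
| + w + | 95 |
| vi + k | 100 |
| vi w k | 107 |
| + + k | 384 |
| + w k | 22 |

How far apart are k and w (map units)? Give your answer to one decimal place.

The two most frequent reciprocal classes, vi w + and + + k, are the parental types, so the F1 was vi w + / + + k.
The two rarest classes, vi + + and + w k, are the double crossovers. Comparing them with the parentals, only the w allele has switched, so w is the middle locus and the order is vi – w – k.
Crossovers in the w–k interval produce the single-crossover classes vi w k and + + + (107 + 119 = 226) plus the double crossovers (45).
RF(w–k) = (226 + 45) / 1200 = 271/1200 = 0.2258 → 22.6 map units.

22.6 map units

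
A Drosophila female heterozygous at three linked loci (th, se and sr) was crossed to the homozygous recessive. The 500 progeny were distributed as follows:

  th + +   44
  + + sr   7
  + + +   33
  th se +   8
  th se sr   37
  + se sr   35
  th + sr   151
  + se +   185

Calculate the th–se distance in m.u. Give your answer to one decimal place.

The two most frequent reciprocal classes, th + sr and + se +, are the parental types, so the F1 was th + sr / + se +.
The two rarest classes, + + sr and th se +, are the double crossovers. Comparing them with the parentals, only the th allele has switched, so th is the middle locus and the order is sr – th – se.
Crossovers in the th–se interval produce the single-crossover classes th se sr and + + + (37 + 33 = 70) plus the double crossovers (15).
RF(th–se) = (70 + 15) / 500 = 85/500 = 0.1700 → 17.0 m.u.

17.0 m.u.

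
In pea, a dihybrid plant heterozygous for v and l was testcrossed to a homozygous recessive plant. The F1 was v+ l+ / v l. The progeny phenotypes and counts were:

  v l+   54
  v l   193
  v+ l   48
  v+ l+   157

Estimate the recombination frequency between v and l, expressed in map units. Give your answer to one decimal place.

22.6 map units

The recombinant classes are v+ l and v l+: 48 + 54 = 102.
Recombination frequency = 102/452 = 0.2257 ≈ 22.6%, i.e. 22.6 map units.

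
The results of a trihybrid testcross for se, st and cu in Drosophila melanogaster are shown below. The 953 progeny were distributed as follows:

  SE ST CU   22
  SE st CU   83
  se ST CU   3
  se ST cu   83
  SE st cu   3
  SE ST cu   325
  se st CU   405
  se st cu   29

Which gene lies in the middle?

The two most frequent reciprocal classes, SE ST cu and se st CU, are the parental types, so the F1 was SE ST cu / se st CU.
The two rarest classes, SE st cu and se ST CU, are the double crossovers. Comparing them with the parentals, only the st allele has switched, so st is the middle locus and the order is cu – st – se.

st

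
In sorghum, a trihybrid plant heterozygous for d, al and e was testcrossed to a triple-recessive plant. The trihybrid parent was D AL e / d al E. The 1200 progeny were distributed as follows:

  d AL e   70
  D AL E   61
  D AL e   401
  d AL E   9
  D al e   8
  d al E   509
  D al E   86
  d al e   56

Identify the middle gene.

al

The two rarest classes, D al e and d AL E, are the double crossovers. Comparing them with the parentals, only the al allele has switched, so al is the middle locus and the order is e – al – d.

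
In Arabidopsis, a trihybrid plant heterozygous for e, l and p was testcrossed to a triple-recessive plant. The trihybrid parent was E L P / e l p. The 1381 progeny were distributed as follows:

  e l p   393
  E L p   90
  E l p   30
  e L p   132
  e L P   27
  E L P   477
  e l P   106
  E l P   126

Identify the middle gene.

The two rarest classes, e L P and E l p, are the double crossovers. Comparing them with the parentals, only the e allele has switched, so e is the middle locus and the order is p – e – l.

e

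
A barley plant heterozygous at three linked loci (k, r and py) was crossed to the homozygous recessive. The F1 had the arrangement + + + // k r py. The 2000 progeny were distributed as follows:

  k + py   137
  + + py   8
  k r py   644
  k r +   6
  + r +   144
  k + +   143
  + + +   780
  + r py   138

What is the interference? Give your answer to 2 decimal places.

The two rarest classes, + + py and k r +, are the double crossovers. Comparing them with the parentals, only the py allele has switched, so py is the middle locus and the order is k – py – r.
k–py: (281 + 14)/2000 = 0.1475; py–r: (281 + 14)/2000 = 0.1475.
Expected DCO frequency = 0.1475 × 0.1475 ≈ 0.02176; observed = 14/2000 ≈ 0.00700.
Coefficient of coincidence = 0.00700/0.02176 ≈ 0.32; interference = 1 − 0.32 = 0.68.

0.68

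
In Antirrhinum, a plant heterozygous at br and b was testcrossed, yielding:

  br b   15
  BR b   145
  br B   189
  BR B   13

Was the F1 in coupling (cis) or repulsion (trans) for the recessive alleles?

The two most frequent classes are BR b (145) and br B (189); these are the parental (non-recombinant) types.
So the F1 carried BR b on one chromosome and br B on the other — the recessive alleles are on opposite chromosomes (trans / repulsion).

trans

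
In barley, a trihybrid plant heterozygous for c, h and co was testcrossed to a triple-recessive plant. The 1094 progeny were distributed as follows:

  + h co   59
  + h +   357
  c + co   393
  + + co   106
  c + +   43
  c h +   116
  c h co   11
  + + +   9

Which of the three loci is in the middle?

h

The two most frequent reciprocal classes, c + co and + h +, are the parental types, so the F1 was c + co / + h +.
The two rarest classes, c h co and + + +, are the double crossovers. Comparing them with the parentals, only the h allele has switched, so h is the middle locus and the order is co – h – c.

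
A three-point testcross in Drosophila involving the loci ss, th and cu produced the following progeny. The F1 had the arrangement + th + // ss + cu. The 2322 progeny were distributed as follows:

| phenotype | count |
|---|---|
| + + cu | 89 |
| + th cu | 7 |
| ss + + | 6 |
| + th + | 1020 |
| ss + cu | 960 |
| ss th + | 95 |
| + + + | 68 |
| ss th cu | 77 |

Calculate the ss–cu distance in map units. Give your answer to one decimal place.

8.5 map units

The two rarest classes, + th cu and ss + +, are the double crossovers. Comparing them with the parentals, only the cu allele has switched, so cu is the middle locus and the order is ss – cu – th.
Crossovers in the ss–cu interval produce the single-crossover classes ss th + and + + cu (95 + 89 = 184) plus the double crossovers (13).
RF(ss–cu) = (184 + 13) / 2322 = 197/2322 = 0.0848 → 8.5 map units.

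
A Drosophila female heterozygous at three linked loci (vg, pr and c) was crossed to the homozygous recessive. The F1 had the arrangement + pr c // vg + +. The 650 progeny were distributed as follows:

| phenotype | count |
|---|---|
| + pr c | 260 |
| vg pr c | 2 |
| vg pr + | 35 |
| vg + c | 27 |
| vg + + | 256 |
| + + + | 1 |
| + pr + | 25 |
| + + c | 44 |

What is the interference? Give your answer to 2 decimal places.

The two rarest classes, vg pr c and + + +, are the double crossovers. Comparing them with the parentals, only the vg allele has switched, so vg is the middle locus and the order is pr – vg – c.
pr–vg: (79 + 3)/650 = 0.1262; vg–c: (52 + 3)/650 = 0.0846.
Expected DCO frequency = 0.1262 × 0.0846 ≈ 0.01068; observed = 3/650 ≈ 0.00462.
Coefficient of coincidence = 0.00462/0.01068 ≈ 0.43; interference = 1 − 0.43 = 0.57.

0.57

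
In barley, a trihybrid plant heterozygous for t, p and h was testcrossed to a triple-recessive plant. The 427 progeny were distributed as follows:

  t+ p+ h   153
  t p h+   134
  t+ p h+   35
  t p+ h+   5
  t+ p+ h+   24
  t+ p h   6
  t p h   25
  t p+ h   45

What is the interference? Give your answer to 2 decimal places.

The two most frequent reciprocal classes, t+ p+ h and t p h+, are the parental types, so the F1 was t+ p+ h / t p h+.
The two rarest classes, t+ p h and t p+ h+, are the double crossovers. Comparing them with the parentals, only the p allele has switched, so p is the middle locus and the order is t – p – h.
t–p: (80 + 11)/427 = 0.2131; p–h: (49 + 11)/427 = 0.1405.
Expected DCO frequency = 0.2131 × 0.1405 ≈ 0.02994; observed = 11/427 ≈ 0.02576.
Coefficient of coincidence = 0.02576/0.02994 ≈ 0.86; interference = 1 − 0.86 = 0.14.

0.14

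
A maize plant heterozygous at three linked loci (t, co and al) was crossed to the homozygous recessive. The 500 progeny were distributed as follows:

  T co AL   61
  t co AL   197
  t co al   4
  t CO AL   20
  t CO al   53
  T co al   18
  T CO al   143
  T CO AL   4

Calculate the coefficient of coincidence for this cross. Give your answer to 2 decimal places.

0.71

The two most frequent reciprocal classes, t co AL and T CO al, are the parental types, so the F1 was t co AL / T CO al.
The two rarest classes, t co al and T CO AL, are the double crossovers. Comparing them with the parentals, only the al allele has switched, so al is the middle locus and the order is co – al – t.
co–al: (38 + 8)/500 = 0.0920; al–t: (114 + 8)/500 = 0.2440.
Expected DCO frequency = 0.0920 × 0.2440 ≈ 0.02245; observed = 8/500 ≈ 0.01600.
Coefficient of coincidence = 0.01600/0.02245 ≈ 0.71.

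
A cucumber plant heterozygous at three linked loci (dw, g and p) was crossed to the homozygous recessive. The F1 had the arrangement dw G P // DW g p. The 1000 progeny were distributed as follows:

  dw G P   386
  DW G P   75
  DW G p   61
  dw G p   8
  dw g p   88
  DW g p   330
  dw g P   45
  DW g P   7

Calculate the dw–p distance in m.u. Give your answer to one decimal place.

The two rarest classes, dw G p and DW g P, are the double crossovers. Comparing them with the parentals, only the p allele has switched, so p is the middle locus and the order is dw – p – g.
Crossovers in the dw–p interval produce the single-crossover classes DW G P and dw g p (75 + 88 = 163) plus the double crossovers (15).
RF(dw–p) = (163 + 15) / 1000 = 178/1000 = 0.1780 → 17.8 m.u.

17.8 m.u.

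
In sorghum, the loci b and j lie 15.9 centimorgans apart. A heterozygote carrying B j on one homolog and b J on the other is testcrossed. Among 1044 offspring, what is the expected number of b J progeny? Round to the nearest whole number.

A map distance of 15.9 centimorgans corresponds to a recombination frequency of 0.159.
The F1 is B j / b J, so b J is a parental gamete class with expected frequency (1 − r)/2 = 0.841/2 = 0.4205.
Expected number = 0.4205 × 1044 = 439.00 ≈ 439.

439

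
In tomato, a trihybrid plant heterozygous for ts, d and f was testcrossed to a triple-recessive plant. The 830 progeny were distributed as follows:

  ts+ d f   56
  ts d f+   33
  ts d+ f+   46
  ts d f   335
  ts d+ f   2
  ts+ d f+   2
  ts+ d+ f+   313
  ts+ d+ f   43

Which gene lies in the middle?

The two most frequent reciprocal classes, ts+ d+ f+ and ts d f, are the parental types, so the F1 was ts+ d+ f+ / ts d f.
The two rarest classes, ts+ d f+ and ts d+ f, are the double crossovers. Comparing them with the parentals, only the d allele has switched, so d is the middle locus and the order is ts – d – f.

d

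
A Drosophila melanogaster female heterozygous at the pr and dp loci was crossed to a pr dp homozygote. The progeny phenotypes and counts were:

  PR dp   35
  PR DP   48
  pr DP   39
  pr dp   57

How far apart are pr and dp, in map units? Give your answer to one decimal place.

The two most frequent classes, PR DP (48) and pr dp (57), are the parental types, so the F1 was PR DP / pr dp.
The recombinant classes are PR dp and pr DP: 35 + 39 = 74.
Recombination frequency = 74/179 = 0.4134 ≈ 41.3%, i.e. 41.3 map units.

41.3 map units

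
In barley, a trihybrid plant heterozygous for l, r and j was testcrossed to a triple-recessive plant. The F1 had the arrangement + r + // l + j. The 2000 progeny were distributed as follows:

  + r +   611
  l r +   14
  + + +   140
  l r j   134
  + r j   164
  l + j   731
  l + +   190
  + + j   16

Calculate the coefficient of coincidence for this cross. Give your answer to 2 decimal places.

0.51

The two rarest classes, l r + and + + j, are the double crossovers. Comparing them with the parentals, only the l allele has switched, so l is the middle locus and the order is r – l – j.
r–l: (274 + 30)/2000 = 0.1520; l–j: (354 + 30)/2000 = 0.1920.
Expected DCO frequency = 0.1520 × 0.1920 ≈ 0.02918; observed = 30/2000 ≈ 0.01500.
Coefficient of coincidence = 0.01500/0.02918 ≈ 0.51.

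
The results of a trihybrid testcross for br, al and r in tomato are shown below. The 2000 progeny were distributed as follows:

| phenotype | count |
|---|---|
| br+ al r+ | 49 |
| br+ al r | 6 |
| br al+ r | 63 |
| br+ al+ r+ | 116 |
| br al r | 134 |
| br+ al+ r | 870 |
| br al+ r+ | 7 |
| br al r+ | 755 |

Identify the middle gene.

al

The two most frequent reciprocal classes, br+ al+ r and br al r+, are the parental types, so the F1 was br+ al+ r / br al r+.
The two rarest classes, br+ al r and br al+ r+, are the double crossovers. Comparing them with the parentals, only the al allele has switched, so al is the middle locus and the order is r – al – br.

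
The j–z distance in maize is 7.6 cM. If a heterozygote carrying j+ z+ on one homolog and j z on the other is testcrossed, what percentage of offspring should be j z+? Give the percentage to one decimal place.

A map distance of 7.6 cM corresponds to a recombination frequency of 0.076.
The F1 is j+ z+ / j z, so j z+ is a recombinant gamete class with expected frequency r/2 = 0.076/2 = 0.0380.
That is 0.0380 = 3.8% of the progeny.

3.8%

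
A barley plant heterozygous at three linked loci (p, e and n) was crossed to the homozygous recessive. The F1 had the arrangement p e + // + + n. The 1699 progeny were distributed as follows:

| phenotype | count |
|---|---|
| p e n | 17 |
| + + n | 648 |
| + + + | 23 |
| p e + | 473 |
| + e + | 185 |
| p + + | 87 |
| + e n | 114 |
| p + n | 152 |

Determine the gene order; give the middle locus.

n

The two rarest classes, p e n and + + +, are the double crossovers. Comparing them with the parentals, only the n allele has switched, so n is the middle locus and the order is p – n – e.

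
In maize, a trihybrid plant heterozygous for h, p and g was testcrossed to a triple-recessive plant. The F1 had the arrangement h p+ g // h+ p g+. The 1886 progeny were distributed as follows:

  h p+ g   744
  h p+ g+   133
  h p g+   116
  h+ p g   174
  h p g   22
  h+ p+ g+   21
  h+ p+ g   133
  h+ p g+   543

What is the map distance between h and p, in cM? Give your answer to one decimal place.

15.5 cM

The two rarest classes, h p g and h+ p+ g+, are the double crossovers. Comparing them with the parentals, only the p allele has switched, so p is the middle locus and the order is h – p – g.
Crossovers in the h–p interval produce the single-crossover classes h+ p+ g and h p g+ (133 + 116 = 249) plus the double crossovers (43).
RF(h–p) = (249 + 43) / 1886 = 292/1886 = 0.1548 → 15.5 cM.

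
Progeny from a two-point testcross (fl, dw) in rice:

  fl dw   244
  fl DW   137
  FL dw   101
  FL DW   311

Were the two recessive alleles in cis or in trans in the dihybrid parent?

cis

The two most frequent classes are FL DW (311) and fl dw (244); these are the parental (non-recombinant) types.
So the F1 carried FL DW on one chromosome and fl dw on the other — the recessive alleles are on the same chromosome (cis / coupling).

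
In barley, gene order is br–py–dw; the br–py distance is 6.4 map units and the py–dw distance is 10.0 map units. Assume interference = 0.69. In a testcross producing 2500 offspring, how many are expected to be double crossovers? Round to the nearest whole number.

5

Map distances give recombination frequencies of 0.064 and 0.100 for the two intervals.
With interference 0.69 (so coincidence = 0.31), expected double-crossover frequency = 0.064 × 0.100 × 0.31 = 0.00198.
Expected number = 0.00198 × 2500 = 4.96 ≈ 5.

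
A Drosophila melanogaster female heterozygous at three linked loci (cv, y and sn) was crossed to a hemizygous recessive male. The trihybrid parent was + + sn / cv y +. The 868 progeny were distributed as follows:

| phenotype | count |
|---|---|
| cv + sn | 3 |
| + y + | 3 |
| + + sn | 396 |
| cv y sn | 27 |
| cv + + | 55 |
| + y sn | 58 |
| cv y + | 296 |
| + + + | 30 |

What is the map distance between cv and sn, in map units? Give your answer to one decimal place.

7.3 map units

The two rarest classes, cv + sn and + y +, are the double crossovers. Comparing them with the parentals, only the cv allele has switched, so cv is the middle locus and the order is sn – cv – y.
Crossovers in the sn–cv interval produce the single-crossover classes + + + and cv y sn (30 + 27 = 57) plus the double crossovers (6).
RF(sn–cv) = (57 + 6) / 868 = 63/868 = 0.0726 → 7.3 map units.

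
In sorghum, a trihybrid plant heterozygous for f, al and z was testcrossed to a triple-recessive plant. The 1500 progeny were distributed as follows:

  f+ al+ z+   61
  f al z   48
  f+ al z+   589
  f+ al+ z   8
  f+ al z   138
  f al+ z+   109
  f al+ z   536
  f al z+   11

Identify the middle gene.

f

The two most frequent reciprocal classes, f+ al z+ and f al+ z, are the parental types, so the F1 was f+ al z+ / f al+ z.
The two rarest classes, f al z+ and f+ al+ z, are the double crossovers. Comparing them with the parentals, only the f allele has switched, so f is the middle locus and the order is al – f – z.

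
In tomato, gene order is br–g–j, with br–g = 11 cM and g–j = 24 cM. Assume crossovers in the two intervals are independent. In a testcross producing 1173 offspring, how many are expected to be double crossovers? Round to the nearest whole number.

Map distances give recombination frequencies of 0.110 and 0.240 for the two intervals.
With no interference, expected double-crossover frequency = 0.110 × 0.240 = 0.02640.
Expected number = 0.02640 × 1173 = 30.97 ≈ 31.

31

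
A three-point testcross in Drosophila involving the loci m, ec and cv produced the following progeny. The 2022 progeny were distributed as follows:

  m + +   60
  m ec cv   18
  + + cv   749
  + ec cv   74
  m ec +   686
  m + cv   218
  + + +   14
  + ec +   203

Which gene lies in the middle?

The two most frequent reciprocal classes, m ec + and + + cv, are the parental types, so the F1 was m ec + / + + cv.
The two rarest classes, m ec cv and + + +, are the double crossovers. Comparing them with the parentals, only the cv allele has switched, so cv is the middle locus and the order is m – cv – ec.

cv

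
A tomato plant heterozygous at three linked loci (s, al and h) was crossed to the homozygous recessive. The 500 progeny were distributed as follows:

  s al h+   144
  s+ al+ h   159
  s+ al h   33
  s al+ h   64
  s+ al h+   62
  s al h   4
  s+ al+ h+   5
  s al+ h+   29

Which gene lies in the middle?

The two most frequent reciprocal classes, s+ al+ h and s al h+, are the parental types, so the F1 was s+ al+ h / s al h+.
The two rarest classes, s+ al+ h+ and s al h, are the double crossovers. Comparing them with the parentals, only the h allele has switched, so h is the middle locus and the order is al – h – s.

h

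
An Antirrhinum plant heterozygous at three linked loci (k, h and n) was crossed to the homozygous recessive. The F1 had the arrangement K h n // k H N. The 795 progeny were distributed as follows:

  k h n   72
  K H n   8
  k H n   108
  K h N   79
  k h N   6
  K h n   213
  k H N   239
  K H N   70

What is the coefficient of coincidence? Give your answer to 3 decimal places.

0.355

The two rarest classes, K H n and k h N, are the double crossovers. Comparing them with the parentals, only the h allele has switched, so h is the middle locus and the order is k – h – n.
k–h: (142 + 14)/795 = 0.1962; h–n: (187 + 14)/795 = 0.2528.
Expected DCO frequency = 0.1962 × 0.2528 ≈ 0.04960; observed = 14/795 ≈ 0.01761.
Coefficient of coincidence = 0.01761/0.04960 ≈ 0.355.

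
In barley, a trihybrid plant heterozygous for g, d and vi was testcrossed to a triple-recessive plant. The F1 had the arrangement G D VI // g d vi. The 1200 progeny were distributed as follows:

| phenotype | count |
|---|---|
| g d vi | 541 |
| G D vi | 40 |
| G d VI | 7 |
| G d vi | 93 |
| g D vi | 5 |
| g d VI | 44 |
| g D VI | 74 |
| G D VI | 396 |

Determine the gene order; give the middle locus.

The two rarest classes, G d VI and g D vi, are the double crossovers. Comparing them with the parentals, only the d allele has switched, so d is the middle locus and the order is g – d – vi.

d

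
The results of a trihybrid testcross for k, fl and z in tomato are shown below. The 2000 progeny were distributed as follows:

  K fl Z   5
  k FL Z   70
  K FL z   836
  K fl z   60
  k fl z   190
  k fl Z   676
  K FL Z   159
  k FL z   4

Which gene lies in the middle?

k

The two most frequent reciprocal classes, k fl Z and K FL z, are the parental types, so the F1 was k fl Z / K FL z.
The two rarest classes, K fl Z and k FL z, are the double crossovers. Comparing them with the parentals, only the k allele has switched, so k is the middle locus and the order is z – k – fl.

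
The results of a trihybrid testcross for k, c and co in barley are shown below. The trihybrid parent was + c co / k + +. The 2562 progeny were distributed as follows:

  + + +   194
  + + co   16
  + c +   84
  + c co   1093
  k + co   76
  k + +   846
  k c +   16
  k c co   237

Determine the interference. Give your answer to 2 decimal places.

The two rarest classes, + + co and k c +, are the double crossovers. Comparing them with the parentals, only the c allele has switched, so c is the middle locus and the order is k – c – co.
k–c: (431 + 32)/2562 = 0.1807; c–co: (160 + 32)/2562 = 0.0749.
Expected DCO frequency = 0.1807 × 0.0749 ≈ 0.01353; observed = 32/2562 ≈ 0.01249.
Coefficient of coincidence = 0.01249/0.01353 ≈ 0.92; interference = 1 − 0.92 = 0.08.

0.08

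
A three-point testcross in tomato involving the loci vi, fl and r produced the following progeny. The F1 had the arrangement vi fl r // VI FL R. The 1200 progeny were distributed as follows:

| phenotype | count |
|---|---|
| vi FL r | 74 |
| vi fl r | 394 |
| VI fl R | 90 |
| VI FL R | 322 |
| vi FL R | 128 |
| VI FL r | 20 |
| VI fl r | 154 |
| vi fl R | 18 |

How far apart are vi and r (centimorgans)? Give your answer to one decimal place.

26.7 centimorgans

The two rarest classes, vi fl R and VI FL r, are the double crossovers. Comparing them with the parentals, only the r allele has switched, so r is the middle locus and the order is vi – r – fl.
Crossovers in the vi–r interval produce the single-crossover classes VI fl r and vi FL R (154 + 128 = 282) plus the double crossovers (38).
RF(vi–r) = (282 + 38) / 1200 = 320/1200 = 0.2667 → 26.7 centimorgans.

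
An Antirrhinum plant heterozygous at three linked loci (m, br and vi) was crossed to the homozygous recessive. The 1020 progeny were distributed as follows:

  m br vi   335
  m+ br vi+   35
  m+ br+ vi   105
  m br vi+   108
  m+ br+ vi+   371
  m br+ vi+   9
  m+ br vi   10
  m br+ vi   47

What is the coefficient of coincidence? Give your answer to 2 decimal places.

0.83

The two most frequent reciprocal classes, m+ br+ vi+ and m br vi, are the parental types, so the F1 was m+ br+ vi+ / m br vi.
The two rarest classes, m br+ vi+ and m+ br vi, are the double crossovers. Comparing them with the parentals, only the m allele has switched, so m is the middle locus and the order is br – m – vi.
br–m: (82 + 19)/1020 = 0.0990; m–vi: (213 + 19)/1020 = 0.2275.
Expected DCO frequency = 0.0990 × 0.2275 ≈ 0.02252; observed = 19/1020 ≈ 0.01863.
Coefficient of coincidence = 0.01863/0.02252 ≈ 0.83.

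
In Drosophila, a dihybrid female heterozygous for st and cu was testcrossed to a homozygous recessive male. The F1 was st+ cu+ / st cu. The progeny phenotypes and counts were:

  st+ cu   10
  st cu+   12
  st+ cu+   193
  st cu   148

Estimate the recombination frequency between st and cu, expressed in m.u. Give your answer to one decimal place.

6.1 m.u.

The recombinant classes are st+ cu and st cu+: 10 + 12 = 22.
Recombination frequency = 22/363 = 0.0606 ≈ 6.1%, i.e. 6.1 m.u.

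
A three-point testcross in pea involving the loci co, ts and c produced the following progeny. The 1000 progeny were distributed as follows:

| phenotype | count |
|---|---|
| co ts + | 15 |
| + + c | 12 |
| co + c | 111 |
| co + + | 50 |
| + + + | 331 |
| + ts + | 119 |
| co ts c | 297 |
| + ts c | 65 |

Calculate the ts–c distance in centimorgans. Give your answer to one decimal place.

The two most frequent reciprocal classes, + + + and co ts c, are the parental types, so the F1 was + + + / co ts c.
The two rarest classes, + + c and co ts +, are the double crossovers. Comparing them with the parentals, only the c allele has switched, so c is the middle locus and the order is co – c – ts.
Crossovers in the c–ts interval produce the single-crossover classes + ts + and co + c (119 + 111 = 230) plus the double crossovers (27).
RF(c–ts) = (230 + 27) / 1000 = 257/1000 = 0.2570 → 25.7 centimorgans.

25.7 centimorgans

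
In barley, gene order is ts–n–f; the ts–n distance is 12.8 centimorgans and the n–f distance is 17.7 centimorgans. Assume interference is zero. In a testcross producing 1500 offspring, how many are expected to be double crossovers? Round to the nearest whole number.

Map distances give recombination frequencies of 0.128 and 0.177 for the two intervals.
With no interference, expected double-crossover frequency = 0.128 × 0.177 = 0.02266.
Expected number = 0.02266 × 1500 = 33.98 ≈ 34.

34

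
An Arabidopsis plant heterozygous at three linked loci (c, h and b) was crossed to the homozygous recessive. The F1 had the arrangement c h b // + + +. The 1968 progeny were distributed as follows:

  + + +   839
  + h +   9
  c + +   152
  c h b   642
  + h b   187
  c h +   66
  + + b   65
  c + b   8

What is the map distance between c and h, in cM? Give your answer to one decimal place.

18.1 cM

The two rarest classes, c + b and + h +, are the double crossovers. Comparing them with the parentals, only the h allele has switched, so h is the middle locus and the order is c – h – b.
Crossovers in the c–h interval produce the single-crossover classes + h b and c + + (187 + 152 = 339) plus the double crossovers (17).
RF(c–h) = (339 + 17) / 1968 = 356/1968 = 0.1809 → 18.1 cM.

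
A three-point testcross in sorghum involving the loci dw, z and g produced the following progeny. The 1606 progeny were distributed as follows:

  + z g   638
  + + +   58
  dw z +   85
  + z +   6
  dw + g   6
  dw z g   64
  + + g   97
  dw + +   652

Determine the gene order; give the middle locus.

The two most frequent reciprocal classes, dw + + and + z g, are the parental types, so the F1 was dw + + / + z g.
The two rarest classes, dw + g and + z +, are the double crossovers. Comparing them with the parentals, only the g allele has switched, so g is the middle locus and the order is z – g – dw.

g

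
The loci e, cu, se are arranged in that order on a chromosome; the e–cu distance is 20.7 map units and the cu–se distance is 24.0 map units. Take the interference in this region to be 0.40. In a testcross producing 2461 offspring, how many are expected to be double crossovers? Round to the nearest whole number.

73

Map distances give recombination frequencies of 0.207 and 0.240 for the two intervals.
With interference 0.40 (so coincidence = 0.60), expected double-crossover frequency = 0.207 × 0.240 × 0.60 = 0.02981.
Expected number = 0.02981 × 2461 = 73.36 ≈ 73.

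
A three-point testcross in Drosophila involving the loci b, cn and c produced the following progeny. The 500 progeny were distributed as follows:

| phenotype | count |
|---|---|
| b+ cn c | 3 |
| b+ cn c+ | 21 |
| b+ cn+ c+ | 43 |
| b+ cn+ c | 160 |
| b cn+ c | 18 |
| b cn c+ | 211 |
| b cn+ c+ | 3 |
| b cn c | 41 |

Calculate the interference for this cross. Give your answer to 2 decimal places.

0.26

The two most frequent reciprocal classes, b cn c+ and b+ cn+ c, are the parental types, so the F1 was b cn c+ / b+ cn+ c.
The two rarest classes, b cn+ c+ and b+ cn c, are the double crossovers. Comparing them with the parentals, only the cn allele has switched, so cn is the middle locus and the order is c – cn – b.
c–cn: (84 + 6)/500 = 0.1800; cn–b: (39 + 6)/500 = 0.0900.
Expected DCO frequency = 0.1800 × 0.0900 ≈ 0.01620; observed = 6/500 ≈ 0.01200.
Coefficient of coincidence = 0.01200/0.01620 ≈ 0.74; interference = 1 − 0.74 = 0.26.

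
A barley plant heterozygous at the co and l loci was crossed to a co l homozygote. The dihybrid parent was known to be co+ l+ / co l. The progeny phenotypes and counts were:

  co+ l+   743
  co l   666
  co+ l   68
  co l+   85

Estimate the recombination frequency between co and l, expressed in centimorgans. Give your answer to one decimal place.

The recombinant classes are co+ l and co l+: 68 + 85 = 153.
Recombination frequency = 153/1562 = 0.0980 ≈ 9.8%, i.e. 9.8 centimorgans.

9.8 centimorgans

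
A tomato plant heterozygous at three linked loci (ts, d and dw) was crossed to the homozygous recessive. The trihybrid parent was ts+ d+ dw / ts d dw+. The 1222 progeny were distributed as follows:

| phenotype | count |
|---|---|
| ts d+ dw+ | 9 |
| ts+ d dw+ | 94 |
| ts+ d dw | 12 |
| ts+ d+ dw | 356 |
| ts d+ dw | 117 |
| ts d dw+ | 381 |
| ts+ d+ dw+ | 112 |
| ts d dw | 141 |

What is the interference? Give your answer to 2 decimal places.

The two rarest classes, ts+ d dw and ts d+ dw+, are the double crossovers. Comparing them with the parentals, only the d allele has switched, so d is the middle locus and the order is dw – d – ts.
dw–d: (253 + 21)/1222 = 0.2242; d–ts: (211 + 21)/1222 = 0.1899.
Expected DCO frequency = 0.2242 × 0.1899 ≈ 0.04258; observed = 21/1222 ≈ 0.01718.
Coefficient of coincidence = 0.01718/0.04258 ≈ 0.40; interference = 1 − 0.40 = 0.60.

0.60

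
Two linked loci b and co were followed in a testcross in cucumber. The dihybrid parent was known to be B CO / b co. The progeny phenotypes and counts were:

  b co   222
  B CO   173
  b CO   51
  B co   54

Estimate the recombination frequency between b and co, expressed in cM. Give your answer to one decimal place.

21.0 cM

The recombinant classes are B co and b CO: 54 + 51 = 105.
Recombination frequency = 105/500 = 0.2100 ≈ 21.0%, i.e. 21.0 cM.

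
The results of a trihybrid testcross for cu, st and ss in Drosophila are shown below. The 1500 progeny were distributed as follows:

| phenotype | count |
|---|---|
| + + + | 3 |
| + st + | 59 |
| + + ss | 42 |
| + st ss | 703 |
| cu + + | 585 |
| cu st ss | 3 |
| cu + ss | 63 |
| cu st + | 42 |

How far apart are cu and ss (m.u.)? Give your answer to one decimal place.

8.5 m.u.

The two most frequent reciprocal classes, + st ss and cu + +, are the parental types, so the F1 was + st ss / cu + +.
The two rarest classes, cu st ss and + + +, are the double crossovers. Comparing them with the parentals, only the cu allele has switched, so cu is the middle locus and the order is st – cu – ss.
Crossovers in the cu–ss interval produce the single-crossover classes + st + and cu + ss (59 + 63 = 122) plus the double crossovers (6).
RF(cu–ss) = (122 + 6) / 1500 = 128/1500 = 0.0853 → 8.5 m.u.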